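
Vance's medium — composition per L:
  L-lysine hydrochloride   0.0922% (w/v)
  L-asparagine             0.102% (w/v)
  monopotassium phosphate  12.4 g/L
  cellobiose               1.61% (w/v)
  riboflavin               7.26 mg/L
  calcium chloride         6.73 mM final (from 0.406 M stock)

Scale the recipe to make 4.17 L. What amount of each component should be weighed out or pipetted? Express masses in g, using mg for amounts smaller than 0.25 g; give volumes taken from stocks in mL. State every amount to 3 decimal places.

L-lysine hydrochloride 3.845 g; L-asparagine 4.253 g; monopotassium phosphate 51.708 g; cellobiose 67.137 g; riboflavin 30.274 mg; calcium chloride 69.123 mL

Scale factor relative to 1 L: 4.17.
L-lysine hydrochloride: 0.0922 g per 100 mL × 4170 mL ÷ 100 = 3.845 g
L-asparagine: 0.102 g per 100 mL × 4170 mL ÷ 100 = 4.253 g
monopotassium phosphate: 12.4 g/L × 4.17 L = 51.708 g
cellobiose: 1.61% w/v = 16.1 g/L → 16.1 × 4.17 L = 67.137 g
riboflavin: 7.26 mg/L × 4.17 L = 30.274 mg
calcium chloride: C1V1 = C2V2 → 6.73 mM × 4170 mL ÷ 406 mM = 69.123 mL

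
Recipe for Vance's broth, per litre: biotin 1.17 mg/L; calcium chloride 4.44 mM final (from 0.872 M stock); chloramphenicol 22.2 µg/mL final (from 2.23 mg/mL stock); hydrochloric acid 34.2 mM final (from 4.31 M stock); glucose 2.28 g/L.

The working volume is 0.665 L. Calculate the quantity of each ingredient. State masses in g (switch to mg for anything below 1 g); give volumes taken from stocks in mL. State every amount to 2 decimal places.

Scale factor relative to 1 L: 0.665.
biotin: 1.17 mg/L × 0.665 L = 0.78 mg
calcium chloride: C1V1 = C2V2 → 4.44 mM × 665 mL ÷ 872 mM = 3.39 mL
chloramphenicol: dilute stock: 22.2 µg/mL × 665 mL ÷ 2230 µg/mL = 6.62 mL
hydrochloric acid: V = C2·V2/C1 = 34.2 mM × 665 mL ÷ 4310 mM = 5.28 mL
glucose: 2.28 g/L × 0.665 L = 1.52 g

biotin 0.78 mg; calcium chloride 3.39 mL; chloramphenicol 6.62 mL; hydrochloric acid 5.28 mL; glucose 1.52 g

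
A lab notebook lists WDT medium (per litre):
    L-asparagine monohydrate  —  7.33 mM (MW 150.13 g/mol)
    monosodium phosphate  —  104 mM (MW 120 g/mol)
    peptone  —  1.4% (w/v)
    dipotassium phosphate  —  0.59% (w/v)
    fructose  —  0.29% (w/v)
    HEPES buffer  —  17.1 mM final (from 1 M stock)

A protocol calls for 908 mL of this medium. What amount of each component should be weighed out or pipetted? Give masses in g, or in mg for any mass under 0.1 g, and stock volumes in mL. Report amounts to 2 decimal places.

L-asparagine monohydrate 1.00 g; monosodium phosphate 11.33 g; peptone 12.71 g; dipotassium phosphate 5.36 g; fructose 2.63 g; HEPES buffer 15.53 mL

Working volume: 908 mL = 0.908 L.
L-asparagine monohydrate: 7.33 mmol/L × 150.13 g/mol × 0.908 L ÷ 1000 = 1.00 g
monosodium phosphate: 104 mmol/L × 120 g/mol × 0.908 L ÷ 1000 = 11.33 g
peptone: 1.4% w/v = 14 g/L → 14 × 0.908 L = 12.71 g
dipotassium phosphate: 0.59 g per 100 mL × 908 mL ÷ 100 = 5.36 g
fructose: 0.29% w/v = 2.9 g/L → 2.9 × 0.908 L = 2.63 g
HEPES buffer: V = C2·V2/C1 = 17.1 mM × 908 mL ÷ 1000 mM = 15.53 mL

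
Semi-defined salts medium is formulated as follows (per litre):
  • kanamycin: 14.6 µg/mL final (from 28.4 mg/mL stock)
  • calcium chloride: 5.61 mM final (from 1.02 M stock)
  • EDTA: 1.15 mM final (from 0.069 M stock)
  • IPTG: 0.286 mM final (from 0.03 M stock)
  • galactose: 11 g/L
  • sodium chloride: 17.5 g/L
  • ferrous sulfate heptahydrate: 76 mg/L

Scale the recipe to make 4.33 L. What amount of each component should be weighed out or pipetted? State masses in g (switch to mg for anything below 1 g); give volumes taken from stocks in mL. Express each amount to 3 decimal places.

Scale factor relative to 1 L: 4.33.
kanamycin: dilute stock: 14.6 µg/mL × 4330 mL ÷ 28400 µg/mL = 2.226 mL
calcium chloride: C1V1 = C2V2 → 5.61 mM × 4330 mL ÷ 1020 mM = 23.815 mL
EDTA: V = C2·V2/C1 = 1.15 mM × 4330 mL ÷ 69 mM = 72.167 mL
IPTG: V = C2·V2/C1 = 0.286 mM × 4330 mL ÷ 30 mM = 41.279 mL
galactose: 11 g/L × 4.33 L = 47.630 g
sodium chloride: 17.5 g/L × 4.33 L = 75.775 g
ferrous sulfate heptahydrate: 76 mg/L × 4.33 L = 329.080 mg

kanamycin 2.226 mL; calcium chloride 23.815 mL; EDTA 72.167 mL; IPTG 41.279 mL; galactose 47.630 g; sodium chloride 75.775 g; ferrous sulfate heptahydrate 329.080 mg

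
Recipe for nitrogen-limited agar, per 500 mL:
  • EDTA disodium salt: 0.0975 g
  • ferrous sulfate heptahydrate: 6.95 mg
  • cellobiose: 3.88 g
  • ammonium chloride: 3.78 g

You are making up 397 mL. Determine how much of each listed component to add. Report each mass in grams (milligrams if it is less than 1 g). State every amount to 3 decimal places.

Scale factor = 397 mL / 500 mL = 0.794.
EDTA disodium salt: 0.0975 g × (397 mL / 500 mL) = 0.077415 g = 77.415 mg
ferrous sulfate heptahydrate: 6.95 mg × (397 mL / 500 mL) = 5.518 mg
cellobiose: 3.88 g × (397 mL / 500 mL) = 3.081 g
ammonium chloride: 3.78 g × (397 mL / 500 mL) = 3.001 g

EDTA disodium salt 77.415 mg; ferrous sulfate heptahydrate 5.518 mg; cellobiose 3.081 g; ammonium chloride 3.001 g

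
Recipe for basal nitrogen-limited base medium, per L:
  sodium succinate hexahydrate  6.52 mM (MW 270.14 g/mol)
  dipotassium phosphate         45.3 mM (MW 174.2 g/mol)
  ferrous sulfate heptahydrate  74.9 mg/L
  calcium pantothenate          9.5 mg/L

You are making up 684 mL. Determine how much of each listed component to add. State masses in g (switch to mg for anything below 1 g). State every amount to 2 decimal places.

Working volume: 684 mL = 0.684 L.
sodium succinate hexahydrate: 6.52 mmol/L × 270.14 g/mol × 0.684 L ÷ 1000 = 1.20 g
dipotassium phosphate: 45.3 mmol/L × 174.2 g/mol × 0.684 L ÷ 1000 = 5.40 g
ferrous sulfate heptahydrate: 74.9 mg/L × 0.684 L = 51.23 mg
calcium pantothenate: 9.5 mg/L × 0.684 L = 6.50 mg

sodium succinate hexahydrate 1.20 g; dipotassium phosphate 5.40 g; ferrous sulfate heptahydrate 51.23 mg; calcium pantothenate 6.50 mg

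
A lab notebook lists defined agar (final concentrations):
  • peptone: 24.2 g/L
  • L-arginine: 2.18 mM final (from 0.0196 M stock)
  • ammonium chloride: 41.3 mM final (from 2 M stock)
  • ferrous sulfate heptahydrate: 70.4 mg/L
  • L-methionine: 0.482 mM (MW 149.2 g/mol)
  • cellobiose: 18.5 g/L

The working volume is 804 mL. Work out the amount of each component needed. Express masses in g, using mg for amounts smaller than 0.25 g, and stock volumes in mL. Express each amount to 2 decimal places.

peptone 19.46 g; L-arginine 89.42 mL; ammonium chloride 16.60 mL; ferrous sulfate heptahydrate 56.60 mg; L-methionine 57.82 mg; cellobiose 14.87 g

Target volume = 804 mL = 0.804 L.
peptone: 24.2 g/L × 0.804 L = 19.46 g
L-arginine: dilute stock: 2.18 mM × 804 mL ÷ 19.6 mM = 89.42 mL
ammonium chloride: V = C2·V2/C1 = 41.3 mM × 804 mL ÷ 2000 mM = 16.60 mL
ferrous sulfate heptahydrate: 70.4 mg/L × 0.804 L = 56.60 mg
L-methionine: 0.482 mmol/L × 149.2 mg/mmol × 0.804 L = 57.82 mg
cellobiose: 18.5 g/L × 0.804 L = 14.87 g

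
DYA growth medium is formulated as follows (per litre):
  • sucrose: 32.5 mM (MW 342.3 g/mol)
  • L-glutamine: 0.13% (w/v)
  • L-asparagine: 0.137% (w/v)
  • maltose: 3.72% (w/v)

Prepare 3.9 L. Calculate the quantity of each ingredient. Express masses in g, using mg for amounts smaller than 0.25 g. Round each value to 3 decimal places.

Working volume: 3.9 L.
sucrose: 32.5 mmol/L × 342.3 g/mol × 3.9 L ÷ 1000 = 43.387 g
L-glutamine: 0.13% w/v = 1.3 g/L → 1.3 × 3.9 L = 5.070 g
L-asparagine: 0.137 g per 100 mL × 3900 mL ÷ 100 = 5.343 g
maltose: 3.72 g per 100 mL × 3900 mL ÷ 100 = 145.080 g

sucrose 43.387 g; L-glutamine 5.070 g; L-asparagine 5.343 g; maltose 145.080 g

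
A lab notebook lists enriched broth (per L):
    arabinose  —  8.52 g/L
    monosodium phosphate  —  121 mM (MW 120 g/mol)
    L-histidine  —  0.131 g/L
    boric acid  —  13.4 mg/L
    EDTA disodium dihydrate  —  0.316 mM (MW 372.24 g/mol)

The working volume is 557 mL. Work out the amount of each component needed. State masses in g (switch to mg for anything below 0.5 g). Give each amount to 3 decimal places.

Scale factor relative to 1 L: 0.557.
arabinose: 8.52 g/L × 0.557 L = 4.746 g
monosodium phosphate: 121 mmol/L × 120 g/mol × 0.557 L ÷ 1000 = 8.088 g
L-histidine: 0.131 g/L × 0.557 L = 0.072967 g = 72.967 mg
boric acid: 13.4 mg/L × 0.557 L = 7.464 mg
EDTA disodium dihydrate: 0.316 mmol/L × 372.24 mg/mmol × 0.557 L = 65.519 mg

arabinose 4.746 g; monosodium phosphate 8.088 g; L-histidine 72.967 mg; boric acid 7.464 mg; EDTA disodium dihydrate 65.519 mg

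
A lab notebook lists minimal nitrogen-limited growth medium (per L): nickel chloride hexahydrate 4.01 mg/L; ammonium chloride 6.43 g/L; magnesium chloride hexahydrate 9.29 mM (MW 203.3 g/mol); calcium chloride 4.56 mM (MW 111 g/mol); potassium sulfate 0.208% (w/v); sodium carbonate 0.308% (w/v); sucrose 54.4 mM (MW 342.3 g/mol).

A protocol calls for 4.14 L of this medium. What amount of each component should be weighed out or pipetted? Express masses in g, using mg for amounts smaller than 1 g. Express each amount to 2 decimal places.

nickel chloride hexahydrate 16.60 mg; ammonium chloride 26.62 g; magnesium chloride hexahydrate 7.82 g; calcium chloride 2.10 g; potassium sulfate 8.61 g; sodium carbonate 12.75 g; sucrose 77.09 g

Working volume: 4.14 L.
nickel chloride hexahydrate: 4.01 mg/L × 4.14 L = 16.60 mg
ammonium chloride: 6.43 g/L × 4.14 L = 26.62 g
magnesium chloride hexahydrate: 9.29 mmol/L × 203.3 g/mol × 4.14 L ÷ 1000 = 7.82 g
calcium chloride: 4.56 mmol/L × 111 g/mol × 4.14 L ÷ 1000 = 2.10 g
potassium sulfate: 0.208% w/v = 2.08 g/L → 2.08 × 4.14 L = 8.61 g
sodium carbonate: 0.308 g per 100 mL × 4140 mL ÷ 100 = 12.75 g
sucrose: 54.4 mmol/L × 342.3 g/mol × 4.14 L ÷ 1000 = 77.09 g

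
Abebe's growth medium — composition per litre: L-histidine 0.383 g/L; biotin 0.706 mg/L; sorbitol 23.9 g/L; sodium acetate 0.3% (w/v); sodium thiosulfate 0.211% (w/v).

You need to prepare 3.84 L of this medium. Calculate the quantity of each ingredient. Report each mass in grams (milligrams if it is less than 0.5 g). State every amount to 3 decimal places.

Scale factor relative to 1 L: 3.84.
L-histidine: 0.383 g/L × 3.84 L = 1.471 g
biotin: 0.706 mg/L × 3.84 L = 2.711 mg
sorbitol: 23.9 g/L × 3.84 L = 91.776 g
sodium acetate: 0.3 g per 100 mL × 3840 mL ÷ 100 = 11.520 g
sodium thiosulfate: 0.211 g per 100 mL × 3840 mL ÷ 100 = 8.102 g

L-histidine 1.471 g; biotin 2.711 mg; sorbitol 91.776 g; sodium acetate 11.520 g; sodium thiosulfate 8.102 g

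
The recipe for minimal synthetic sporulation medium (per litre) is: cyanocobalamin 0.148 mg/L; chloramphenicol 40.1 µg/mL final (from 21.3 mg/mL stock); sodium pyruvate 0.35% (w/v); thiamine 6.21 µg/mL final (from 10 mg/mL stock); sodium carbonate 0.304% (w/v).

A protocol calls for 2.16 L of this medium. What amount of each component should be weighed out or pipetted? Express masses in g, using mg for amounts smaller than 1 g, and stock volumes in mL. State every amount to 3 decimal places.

cyanocobalamin 0.320 mg; chloramphenicol 4.066 mL; sodium pyruvate 7.560 g; thiamine 1.341 mL; sodium carbonate 6.566 g

Scale factor relative to 1 L: 2.16.
cyanocobalamin: 0.148 mg/L × 2.16 L = 0.320 mg
chloramphenicol: dilute stock: 40.1 µg/mL × 2160 mL ÷ 21300 µg/mL = 4.066 mL
sodium pyruvate: 0.35% w/v = 3.5 g/L → 3.5 × 2.16 L = 7.560 g
thiamine: C1V1 = C2V2 → 6.21 µg/mL × 2160 mL ÷ 10000 µg/mL = 1.341 mL
sodium carbonate: 0.304 g per 100 mL × 2160 mL ÷ 100 = 6.566 g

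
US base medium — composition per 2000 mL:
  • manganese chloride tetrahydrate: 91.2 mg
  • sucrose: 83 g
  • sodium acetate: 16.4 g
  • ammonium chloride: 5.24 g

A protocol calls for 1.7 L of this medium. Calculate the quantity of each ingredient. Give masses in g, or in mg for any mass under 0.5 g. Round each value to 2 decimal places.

Ratio of target to recipe volume: 1700 / 2000 = 0.85.
manganese chloride tetrahydrate: 91.2 mg × (1700 mL / 2000 mL) = 77.52 mg
sucrose: 83 g × (1700 mL / 2000 mL) = 70.55 g
sodium acetate: 16.4 g × (1700 mL / 2000 mL) = 13.94 g
ammonium chloride: 5.24 g × (1700 mL / 2000 mL) = 4.45 g

manganese chloride tetrahydrate 77.52 mg; sucrose 70.55 g; sodium acetate 13.94 g; ammonium chloride 4.45 g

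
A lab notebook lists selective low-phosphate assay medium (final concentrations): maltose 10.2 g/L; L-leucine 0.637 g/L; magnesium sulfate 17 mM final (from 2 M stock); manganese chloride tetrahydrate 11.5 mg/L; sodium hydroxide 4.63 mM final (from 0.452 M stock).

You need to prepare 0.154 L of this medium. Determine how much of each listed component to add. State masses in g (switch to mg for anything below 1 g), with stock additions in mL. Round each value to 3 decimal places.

Scale factor relative to 1 L: 0.154.
maltose: 10.2 g/L × 0.154 L = 1.571 g
L-leucine: 0.637 g/L × 0.154 L = 0.098098 g = 98.098 mg
magnesium sulfate: C1V1 = C2V2 → 17 mM × 154 mL ÷ 2000 mM = 1.309 mL
manganese chloride tetrahydrate: 11.5 mg/L × 0.154 L = 1.771 mg
sodium hydroxide: V = C2·V2/C1 = 4.63 mM × 154 mL ÷ 452 mM = 1.577 mL

maltose 1.571 g; L-leucine 98.098 mg; magnesium sulfate 1.309 mL; manganese chloride tetrahydrate 1.771 mg; sodium hydroxide 1.577 mL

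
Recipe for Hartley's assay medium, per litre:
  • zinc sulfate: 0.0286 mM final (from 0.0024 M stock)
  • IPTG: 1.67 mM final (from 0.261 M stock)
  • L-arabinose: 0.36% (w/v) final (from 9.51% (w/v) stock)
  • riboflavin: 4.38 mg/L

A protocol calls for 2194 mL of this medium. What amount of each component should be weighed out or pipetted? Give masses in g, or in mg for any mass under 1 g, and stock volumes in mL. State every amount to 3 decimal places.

zinc sulfate 26.145 mL; IPTG 14.038 mL; L-arabinose 83.054 mL; riboflavin 9.610 mg

Scale factor relative to 1 L: 2.194.
zinc sulfate: V = C2·V2/C1 = 0.0286 mM × 2194 mL ÷ 2.4 mM = 26.145 mL
IPTG: dilute stock: 1.67 mM × 2194 mL ÷ 261 mM = 14.038 mL
L-arabinose: dilute stock: 0.36% ÷ 9.51% × 2194 mL = 83.054 mL
riboflavin: 4.38 mg/L × 2.194 L = 9.610 mg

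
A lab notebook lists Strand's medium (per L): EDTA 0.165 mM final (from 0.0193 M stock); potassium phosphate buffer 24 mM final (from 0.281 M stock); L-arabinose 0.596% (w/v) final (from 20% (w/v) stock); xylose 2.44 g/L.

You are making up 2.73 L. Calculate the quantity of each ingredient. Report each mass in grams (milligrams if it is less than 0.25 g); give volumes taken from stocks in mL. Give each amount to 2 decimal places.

EDTA 23.34 mL; potassium phosphate buffer 233.17 mL; L-arabinose 81.35 mL; xylose 6.66 g

Scale factor relative to 1 L: 2.73.
EDTA: dilute stock: 0.165 mM × 2730 mL ÷ 19.3 mM = 23.34 mL
potassium phosphate buffer: dilute stock: 24 mM × 2730 mL ÷ 281 mM = 233.17 mL
L-arabinose: C1V1 = C2V2 → 0.596% ÷ 20% × 2730 mL = 81.35 mL
xylose: 2.44 g/L × 2.73 L = 6.66 g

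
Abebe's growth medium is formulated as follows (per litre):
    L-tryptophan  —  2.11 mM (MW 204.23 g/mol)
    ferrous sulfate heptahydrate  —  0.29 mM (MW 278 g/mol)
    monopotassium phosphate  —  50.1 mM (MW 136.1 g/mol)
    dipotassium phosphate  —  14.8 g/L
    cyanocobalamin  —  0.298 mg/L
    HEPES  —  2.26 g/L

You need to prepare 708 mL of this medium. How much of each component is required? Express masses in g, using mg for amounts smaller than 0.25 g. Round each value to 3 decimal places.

Working volume: 708 mL = 0.708 L.
L-tryptophan: 2.11 mmol/L × 204.23 g/mol × 0.708 L ÷ 1000 = 0.305 g
ferrous sulfate heptahydrate: 0.29 mmol/L × 278 mg/mmol × 0.708 L = 57.079 mg
monopotassium phosphate: 50.1 mmol/L × 136.1 g/mol × 0.708 L ÷ 1000 = 4.828 g
dipotassium phosphate: 14.8 g/L × 0.708 L = 10.478 g
cyanocobalamin: 0.298 mg/L × 0.708 L = 0.211 mg
HEPES: 2.26 g/L × 0.708 L = 1.600 g

L-tryptophan 0.305 g; ferrous sulfate heptahydrate 57.079 mg; monopotassium phosphate 4.828 g; dipotassium phosphate 10.478 g; cyanocobalamin 0.211 mg; HEPES 1.600 g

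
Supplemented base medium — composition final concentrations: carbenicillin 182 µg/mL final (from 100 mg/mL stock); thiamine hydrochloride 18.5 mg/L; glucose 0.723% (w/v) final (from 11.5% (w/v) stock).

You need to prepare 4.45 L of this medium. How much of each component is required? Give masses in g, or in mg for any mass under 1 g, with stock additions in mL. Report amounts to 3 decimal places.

carbenicillin 8.099 mL; thiamine hydrochloride 82.325 mg; glucose 279.770 mL

Working volume: 4.45 L.
carbenicillin: V = C2·V2/C1 = 182 µg/mL × 4450 mL ÷ 100000 µg/mL = 8.099 mL
thiamine hydrochloride: 18.5 mg/L × 4.45 L = 82.325 mg
glucose: dilute stock: 0.723% ÷ 11.5% × 4450 mL = 279.770 mL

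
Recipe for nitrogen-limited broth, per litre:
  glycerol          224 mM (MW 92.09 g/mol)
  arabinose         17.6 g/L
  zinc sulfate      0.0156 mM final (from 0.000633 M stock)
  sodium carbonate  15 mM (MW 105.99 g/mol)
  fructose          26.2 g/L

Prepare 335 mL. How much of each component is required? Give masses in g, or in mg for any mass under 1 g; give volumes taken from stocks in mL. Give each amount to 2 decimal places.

Working volume: 335 mL = 0.335 L.
glycerol: 224 mmol/L × 92.09 g/mol × 0.335 L ÷ 1000 = 6.91 g
arabinose: 17.6 g/L × 0.335 L = 5.90 g
zinc sulfate: dilute stock: 0.0156 mM × 335 mL ÷ 0.633 mM = 8.26 mL
sodium carbonate: 15 mmol/L × 105.99 mg/mmol × 0.335 L = 532.60 mg
fructose: 26.2 g/L × 0.335 L = 8.78 g

glycerol 6.91 g; arabinose 5.90 g; zinc sulfate 8.26 mL; sodium carbonate 532.60 mg; fructose 8.78 g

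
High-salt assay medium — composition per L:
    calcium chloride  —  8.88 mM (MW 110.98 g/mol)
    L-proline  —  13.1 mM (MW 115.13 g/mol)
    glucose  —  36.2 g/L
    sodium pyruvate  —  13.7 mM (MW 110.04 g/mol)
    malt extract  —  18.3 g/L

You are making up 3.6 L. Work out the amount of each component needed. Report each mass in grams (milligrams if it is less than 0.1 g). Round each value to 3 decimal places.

Working volume: 3.6 L.
calcium chloride: 8.88 mmol/L × 110.98 g/mol × 3.6 L ÷ 1000 = 3.548 g
L-proline: 13.1 mmol/L × 115.13 g/mol × 3.6 L ÷ 1000 = 5.430 g
glucose: 36.2 g/L × 3.6 L = 130.320 g
sodium pyruvate: 13.7 mmol/L × 110.04 g/mol × 3.6 L ÷ 1000 = 5.427 g
malt extract: 18.3 g/L × 3.6 L = 65.880 g

calcium chloride 3.548 g; L-proline 5.430 g; glucose 130.320 g; sodium pyruvate 5.427 g; malt extract 65.880 g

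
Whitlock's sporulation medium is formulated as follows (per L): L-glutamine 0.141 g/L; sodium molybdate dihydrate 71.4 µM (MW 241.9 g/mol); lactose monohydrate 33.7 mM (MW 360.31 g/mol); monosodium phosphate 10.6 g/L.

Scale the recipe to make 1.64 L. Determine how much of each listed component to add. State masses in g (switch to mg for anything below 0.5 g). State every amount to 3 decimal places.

L-glutamine 231.240 mg; sodium molybdate dihydrate 28.326 mg; lactose monohydrate 19.914 g; monosodium phosphate 17.384 g

Working volume: 1.64 L.
L-glutamine: 0.141 g/L × 1.64 L = 0.23124 g = 231.240 mg
sodium molybdate dihydrate: 71.4 µmol/L × 241.9 g/mol × 1.64 L ÷ 1000 = 28.326 mg
lactose monohydrate: 33.7 mmol/L × 360.31 g/mol × 1.64 L ÷ 1000 = 19.914 g
monosodium phosphate: 10.6 g/L × 1.64 L = 17.384 g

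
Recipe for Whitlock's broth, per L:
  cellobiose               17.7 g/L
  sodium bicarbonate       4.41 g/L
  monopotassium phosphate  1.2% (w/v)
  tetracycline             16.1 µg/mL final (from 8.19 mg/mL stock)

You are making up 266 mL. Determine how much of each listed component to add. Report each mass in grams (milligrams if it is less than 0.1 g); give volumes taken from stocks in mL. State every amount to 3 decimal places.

cellobiose 4.708 g; sodium bicarbonate 1.173 g; monopotassium phosphate 3.192 g; tetracycline 0.523 mL

Scale factor relative to 1 L: 0.266.
cellobiose: 17.7 g/L × 0.266 L = 4.708 g
sodium bicarbonate: 4.41 g/L × 0.266 L = 1.173 g
monopotassium phosphate: 1.2 g per 100 mL × 266 mL ÷ 100 = 3.192 g
tetracycline: dilute stock: 16.1 µg/mL × 266 mL ÷ 8190 µg/mL = 0.523 mL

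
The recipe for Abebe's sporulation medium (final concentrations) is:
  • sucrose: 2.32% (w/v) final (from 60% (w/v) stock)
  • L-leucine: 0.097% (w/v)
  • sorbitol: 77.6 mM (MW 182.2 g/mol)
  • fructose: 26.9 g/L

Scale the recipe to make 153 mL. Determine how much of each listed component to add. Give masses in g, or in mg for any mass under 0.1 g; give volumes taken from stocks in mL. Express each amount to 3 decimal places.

sucrose 5.916 mL; L-leucine 0.148 g; sorbitol 2.163 g; fructose 4.116 g

Scale factor relative to 1 L: 0.153.
sucrose: dilute stock: 2.32% ÷ 60% × 153 mL = 5.916 mL
L-leucine: 0.097 g per 100 mL × 153 mL ÷ 100 = 0.148 g
sorbitol: 77.6 mmol/L × 182.2 g/mol × 0.153 L ÷ 1000 = 2.163 g
fructose: 26.9 g/L × 0.153 L = 4.116 g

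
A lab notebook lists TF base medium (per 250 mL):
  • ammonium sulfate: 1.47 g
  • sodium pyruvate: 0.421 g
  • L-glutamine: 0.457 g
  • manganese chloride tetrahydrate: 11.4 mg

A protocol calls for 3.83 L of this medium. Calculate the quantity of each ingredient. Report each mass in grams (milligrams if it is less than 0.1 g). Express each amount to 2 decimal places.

ammonium sulfate 22.52 g; sodium pyruvate 6.45 g; L-glutamine 7.00 g; manganese chloride tetrahydrate 0.17 g

Ratio of target to recipe volume: 3830 / 250 = 15.32.
ammonium sulfate: 1.47 g × (3830 mL / 250 mL) = 22.52 g
sodium pyruvate: 0.421 g × (3830 mL / 250 mL) = 6.45 g
L-glutamine: 0.457 g × (3830 mL / 250 mL) = 7.00 g
manganese chloride tetrahydrate: 11.4 mg × (3830 mL / 250 mL) = 174.648 mg = 0.17 g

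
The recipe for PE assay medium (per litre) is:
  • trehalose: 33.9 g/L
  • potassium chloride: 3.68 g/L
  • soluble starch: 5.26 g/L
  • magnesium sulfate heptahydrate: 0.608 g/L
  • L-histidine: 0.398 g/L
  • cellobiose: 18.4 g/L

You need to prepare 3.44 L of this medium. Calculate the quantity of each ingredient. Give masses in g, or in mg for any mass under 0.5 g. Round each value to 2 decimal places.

trehalose 116.62 g; potassium chloride 12.66 g; soluble starch 18.09 g; magnesium sulfate heptahydrate 2.09 g; L-histidine 1.37 g; cellobiose 63.30 g

Working volume: 3.44 L.
trehalose: 33.9 g/L × 3.44 L = 116.62 g
potassium chloride: 3.68 g/L × 3.44 L = 12.66 g
soluble starch: 5.26 g/L × 3.44 L = 18.09 g
magnesium sulfate heptahydrate: 0.608 g/L × 3.44 L = 2.09 g
L-histidine: 0.398 g/L × 3.44 L = 1.37 g
cellobiose: 18.4 g/L × 3.44 L = 63.30 g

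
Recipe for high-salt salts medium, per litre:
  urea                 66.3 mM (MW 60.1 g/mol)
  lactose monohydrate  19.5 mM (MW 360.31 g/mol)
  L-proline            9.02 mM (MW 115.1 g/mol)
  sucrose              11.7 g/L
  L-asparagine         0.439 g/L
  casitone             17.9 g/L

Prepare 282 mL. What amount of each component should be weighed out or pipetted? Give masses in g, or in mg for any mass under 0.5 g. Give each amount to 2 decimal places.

urea 1.12 g; lactose monohydrate 1.98 g; L-proline 292.77 mg; sucrose 3.30 g; L-asparagine 123.80 mg; casitone 5.05 g

Target volume = 282 mL = 0.282 L.
urea: 66.3 mmol/L × 60.1 g/mol × 0.282 L ÷ 1000 = 1.12 g
lactose monohydrate: 19.5 mmol/L × 360.31 g/mol × 0.282 L ÷ 1000 = 1.98 g
L-proline: 9.02 mmol/L × 115.1 mg/mmol × 0.282 L = 292.77 mg
sucrose: 11.7 g/L × 0.282 L = 3.30 g
L-asparagine: 0.439 g/L × 0.282 L = 0.123798 g = 123.80 mg
casitone: 17.9 g/L × 0.282 L = 5.05 g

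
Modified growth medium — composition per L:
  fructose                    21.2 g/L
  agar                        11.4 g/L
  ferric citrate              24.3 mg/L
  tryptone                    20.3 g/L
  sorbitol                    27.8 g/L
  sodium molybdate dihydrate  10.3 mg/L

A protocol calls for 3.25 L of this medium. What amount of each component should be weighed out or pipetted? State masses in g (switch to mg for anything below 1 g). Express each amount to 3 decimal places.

fructose 68.900 g; agar 37.050 g; ferric citrate 78.975 mg; tryptone 65.975 g; sorbitol 90.350 g; sodium molybdate dihydrate 33.475 mg

Scale factor relative to 1 L: 3.25.
fructose: 21.2 g/L × 3.25 L = 68.900 g
agar: 11.4 g/L × 3.25 L = 37.050 g
ferric citrate: 24.3 mg/L × 3.25 L = 78.975 mg
tryptone: 20.3 g/L × 3.25 L = 65.975 g
sorbitol: 27.8 g/L × 3.25 L = 90.350 g
sodium molybdate dihydrate: 10.3 mg/L × 3.25 L = 33.475 mg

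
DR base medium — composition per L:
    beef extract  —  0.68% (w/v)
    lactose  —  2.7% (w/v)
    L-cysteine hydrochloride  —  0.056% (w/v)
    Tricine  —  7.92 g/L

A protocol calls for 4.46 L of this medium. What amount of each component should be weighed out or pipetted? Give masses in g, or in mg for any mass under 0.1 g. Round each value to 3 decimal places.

Working volume: 4.46 L.
beef extract: 0.68% w/v = 6.8 g/L → 6.8 × 4.46 L = 30.328 g
lactose: 2.7% w/v = 27 g/L → 27 × 4.46 L = 120.420 g
L-cysteine hydrochloride: 0.056% w/v = 0.56 g/L → 0.56 × 4.46 L = 2.498 g
Tricine: 7.92 g/L × 4.46 L = 35.323 g

beef extract 30.328 g; lactose 120.420 g; L-cysteine hydrochloride 2.498 g; Tricine 35.323 g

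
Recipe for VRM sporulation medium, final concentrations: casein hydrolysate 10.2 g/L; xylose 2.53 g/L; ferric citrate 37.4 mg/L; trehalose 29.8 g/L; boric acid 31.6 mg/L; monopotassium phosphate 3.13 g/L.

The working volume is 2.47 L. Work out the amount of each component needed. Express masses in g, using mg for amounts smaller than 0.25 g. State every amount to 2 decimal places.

casein hydrolysate 25.19 g; xylose 6.25 g; ferric citrate 92.38 mg; trehalose 73.61 g; boric acid 78.05 mg; monopotassium phosphate 7.73 g

Scale factor relative to 1 L: 2.47.
casein hydrolysate: 10.2 g/L × 2.47 L = 25.19 g
xylose: 2.53 g/L × 2.47 L = 6.25 g
ferric citrate: 37.4 mg/L × 2.47 L = 92.38 mg
trehalose: 29.8 g/L × 2.47 L = 73.61 g
boric acid: 31.6 mg/L × 2.47 L = 78.05 mg
monopotassium phosphate: 3.13 g/L × 2.47 L = 7.73 g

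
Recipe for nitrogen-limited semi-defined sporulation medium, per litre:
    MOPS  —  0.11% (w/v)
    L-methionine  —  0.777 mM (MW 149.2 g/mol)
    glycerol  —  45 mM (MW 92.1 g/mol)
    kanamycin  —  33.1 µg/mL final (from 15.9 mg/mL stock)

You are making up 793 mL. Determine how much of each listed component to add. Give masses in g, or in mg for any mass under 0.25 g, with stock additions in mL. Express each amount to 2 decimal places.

Working volume: 793 mL = 0.793 L.
MOPS: 0.11% w/v = 1.1 g/L → 1.1 × 0.793 L = 0.87 g
L-methionine: 0.777 mmol/L × 149.2 mg/mmol × 0.793 L = 91.93 mg
glycerol: 45 mmol/L × 92.1 g/mol × 0.793 L ÷ 1000 = 3.29 g
kanamycin: dilute stock: 33.1 µg/mL × 793 mL ÷ 15900 µg/mL = 1.65 mL

MOPS 0.87 g; L-methionine 91.93 mg; glycerol 3.29 g; kanamycin 1.65 mL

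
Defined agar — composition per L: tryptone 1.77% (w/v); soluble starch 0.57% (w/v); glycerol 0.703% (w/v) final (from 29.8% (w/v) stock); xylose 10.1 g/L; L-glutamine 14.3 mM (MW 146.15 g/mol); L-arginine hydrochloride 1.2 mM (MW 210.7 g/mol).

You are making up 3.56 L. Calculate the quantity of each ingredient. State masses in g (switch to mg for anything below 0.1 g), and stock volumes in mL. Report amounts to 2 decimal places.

tryptone 63.01 g; soluble starch 20.29 g; glycerol 83.98 mL; xylose 35.96 g; L-glutamine 7.44 g; L-arginine hydrochloride 0.90 g

Scale factor relative to 1 L: 3.56.
tryptone: 1.77 g per 100 mL × 3560 mL ÷ 100 = 63.01 g
soluble starch: 0.57% w/v = 5.7 g/L → 5.7 × 3.56 L = 20.29 g
glycerol: dilute stock: 0.703% ÷ 29.8% × 3560 mL = 83.98 mL
xylose: 10.1 g/L × 3.56 L = 35.96 g
L-glutamine: 14.3 mmol/L × 146.15 g/mol × 3.56 L ÷ 1000 = 7.44 g
L-arginine hydrochloride: 1.2 mmol/L × 210.7 g/mol × 3.56 L ÷ 1000 = 0.90 g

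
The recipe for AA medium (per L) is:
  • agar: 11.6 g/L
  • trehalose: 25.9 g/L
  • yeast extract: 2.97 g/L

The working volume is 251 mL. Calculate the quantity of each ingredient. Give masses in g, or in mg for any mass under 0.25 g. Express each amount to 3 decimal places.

Target volume = 251 mL = 0.251 L.
agar: 11.6 g/L × 0.251 L = 2.912 g
trehalose: 25.9 g/L × 0.251 L = 6.501 g
yeast extract: 2.97 g/L × 0.251 L = 0.745 g

agar 2.912 g; trehalose 6.501 g; yeast extract 0.745 g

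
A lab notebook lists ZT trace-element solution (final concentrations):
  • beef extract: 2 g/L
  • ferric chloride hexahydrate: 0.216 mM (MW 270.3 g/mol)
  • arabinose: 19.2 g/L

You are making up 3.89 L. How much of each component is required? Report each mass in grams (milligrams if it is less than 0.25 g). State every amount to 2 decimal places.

beef extract 7.78 g; ferric chloride hexahydrate 227.12 mg; arabinose 74.69 g

Working volume: 3.89 L.
beef extract: 2 g/L × 3.89 L = 7.78 g
ferric chloride hexahydrate: 0.216 mmol/L × 270.3 mg/mmol × 3.89 L = 227.12 mg
arabinose: 19.2 g/L × 3.89 L = 74.69 g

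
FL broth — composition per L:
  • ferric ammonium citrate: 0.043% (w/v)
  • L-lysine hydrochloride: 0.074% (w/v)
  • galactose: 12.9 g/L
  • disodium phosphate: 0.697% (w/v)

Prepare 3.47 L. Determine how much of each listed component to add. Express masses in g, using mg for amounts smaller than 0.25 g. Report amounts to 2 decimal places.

ferric ammonium citrate 1.49 g; L-lysine hydrochloride 2.57 g; galactose 44.76 g; disodium phosphate 24.19 g

Scale factor relative to 1 L: 3.47.
ferric ammonium citrate: 0.043 g per 100 mL × 3470 mL ÷ 100 = 1.49 g
L-lysine hydrochloride: 0.074 g per 100 mL × 3470 mL ÷ 100 = 2.57 g
galactose: 12.9 g/L × 3.47 L = 44.76 g
disodium phosphate: 0.697% w/v = 6.97 g/L → 6.97 × 3.47 L = 24.19 g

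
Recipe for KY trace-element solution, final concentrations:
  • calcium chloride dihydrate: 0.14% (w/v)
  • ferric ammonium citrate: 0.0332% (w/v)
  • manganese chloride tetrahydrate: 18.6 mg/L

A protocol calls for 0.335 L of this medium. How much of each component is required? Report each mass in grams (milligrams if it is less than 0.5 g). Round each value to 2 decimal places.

calcium chloride dihydrate 469.00 mg; ferric ammonium citrate 111.22 mg; manganese chloride tetrahydrate 6.23 mg

Scale factor relative to 1 L: 0.335.
calcium chloride dihydrate: 0.14% w/v = 1.4 g/L → 1.4 × 0.335 L = 0.469 g = 469.00 mg
ferric ammonium citrate: 0.0332% w/v = 0.332 g/L → 0.332 × 0.335 L = 0.11122 g = 111.22 mg
manganese chloride tetrahydrate: 18.6 mg/L × 0.335 L = 6.23 mg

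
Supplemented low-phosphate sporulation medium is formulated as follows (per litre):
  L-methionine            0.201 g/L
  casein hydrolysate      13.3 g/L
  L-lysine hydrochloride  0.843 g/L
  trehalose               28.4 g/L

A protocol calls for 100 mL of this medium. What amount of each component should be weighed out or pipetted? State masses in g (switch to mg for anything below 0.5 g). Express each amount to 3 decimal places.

L-methionine 20.100 mg; casein hydrolysate 1.330 g; L-lysine hydrochloride 84.300 mg; trehalose 2.840 g

Scale factor relative to 1 L: 0.1.
L-methionine: 0.201 g/L × 0.1 L = 0.0201 g = 20.100 mg
casein hydrolysate: 13.3 g/L × 0.1 L = 1.330 g
L-lysine hydrochloride: 0.843 g/L × 0.1 L = 0.0843 g = 84.300 mg
trehalose: 28.4 g/L × 0.1 L = 2.840 g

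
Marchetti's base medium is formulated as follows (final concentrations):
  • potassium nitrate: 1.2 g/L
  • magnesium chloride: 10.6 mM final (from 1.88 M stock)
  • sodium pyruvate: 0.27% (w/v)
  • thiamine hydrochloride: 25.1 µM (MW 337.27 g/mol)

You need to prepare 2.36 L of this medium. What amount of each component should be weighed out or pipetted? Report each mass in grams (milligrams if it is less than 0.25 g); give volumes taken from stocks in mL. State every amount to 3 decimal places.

Working volume: 2.36 L.
potassium nitrate: 1.2 g/L × 2.36 L = 2.832 g
magnesium chloride: dilute stock: 10.6 mM × 2360 mL ÷ 1880 mM = 13.306 mL
sodium pyruvate: 0.27% w/v = 2.7 g/L → 2.7 × 2.36 L = 6.372 g
thiamine hydrochloride: 25.1 µmol/L × 337.27 g/mol × 2.36 L ÷ 1000 = 19.979 mg

potassium nitrate 2.832 g; magnesium chloride 13.306 mL; sodium pyruvate 6.372 g; thiamine hydrochloride 19.979 mg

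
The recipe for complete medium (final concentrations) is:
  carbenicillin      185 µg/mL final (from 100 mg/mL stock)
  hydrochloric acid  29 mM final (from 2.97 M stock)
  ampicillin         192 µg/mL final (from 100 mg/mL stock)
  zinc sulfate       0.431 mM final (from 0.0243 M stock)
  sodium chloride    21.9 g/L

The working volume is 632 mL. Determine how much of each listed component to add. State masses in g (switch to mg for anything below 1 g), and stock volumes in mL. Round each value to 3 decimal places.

Target volume = 632 mL = 0.632 L.
carbenicillin: V = C2·V2/C1 = 185 µg/mL × 632 mL ÷ 100000 µg/mL = 1.169 mL
hydrochloric acid: C1V1 = C2V2 → 29 mM × 632 mL ÷ 2970 mM = 6.171 mL
ampicillin: V = C2·V2/C1 = 192 µg/mL × 632 mL ÷ 100000 µg/mL = 1.213 mL
zinc sulfate: dilute stock: 0.431 mM × 632 mL ÷ 24.3 mM = 11.210 mL
sodium chloride: 21.9 g/L × 0.632 L = 13.841 g

carbenicillin 1.169 mL; hydrochloric acid 6.171 mL; ampicillin 1.213 mL; zinc sulfate 11.210 mL; sodium chloride 13.841 g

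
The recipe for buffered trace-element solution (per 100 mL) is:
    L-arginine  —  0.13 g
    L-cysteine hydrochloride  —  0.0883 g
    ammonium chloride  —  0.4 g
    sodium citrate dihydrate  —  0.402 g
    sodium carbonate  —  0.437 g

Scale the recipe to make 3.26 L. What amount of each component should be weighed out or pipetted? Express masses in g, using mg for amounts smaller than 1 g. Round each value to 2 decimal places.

Ratio of target to recipe volume: 3260 / 100 = 32.6.
L-arginine: 0.13 g × (3260 mL / 100 mL) = 4.24 g
L-cysteine hydrochloride: 0.0883 g × (3260 mL / 100 mL) = 2.88 g
ammonium chloride: 0.4 g × (3260 mL / 100 mL) = 13.04 g
sodium citrate dihydrate: 0.402 g × (3260 mL / 100 mL) = 13.11 g
sodium carbonate: 0.437 g × (3260 mL / 100 mL) = 14.25 g

L-arginine 4.24 g; L-cysteine hydrochloride 2.88 g; ammonium chloride 13.04 g; sodium citrate dihydrate 13.11 g; sodium carbonate 14.25 g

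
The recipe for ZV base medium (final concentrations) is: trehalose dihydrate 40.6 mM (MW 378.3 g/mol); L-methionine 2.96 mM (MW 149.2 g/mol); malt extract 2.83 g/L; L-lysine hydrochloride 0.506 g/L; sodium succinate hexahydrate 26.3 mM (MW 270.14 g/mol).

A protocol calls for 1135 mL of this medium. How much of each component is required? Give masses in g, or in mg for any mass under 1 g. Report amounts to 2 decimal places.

Working volume: 1135 mL = 1.135 L.
trehalose dihydrate: 40.6 mmol/L × 378.3 g/mol × 1.135 L ÷ 1000 = 17.43 g
L-methionine: 2.96 mmol/L × 149.2 mg/mmol × 1.135 L = 501.25 mg
malt extract: 2.83 g/L × 1.135 L = 3.21 g
L-lysine hydrochloride: 0.506 g/L × 1.135 L = 0.57431 g = 574.31 mg
sodium succinate hexahydrate: 26.3 mmol/L × 270.14 g/mol × 1.135 L ÷ 1000 = 8.06 g

trehalose dihydrate 17.43 g; L-methionine 501.25 mg; malt extract 3.21 g; L-lysine hydrochloride 574.31 mg; sodium succinate hexahydrate 8.06 g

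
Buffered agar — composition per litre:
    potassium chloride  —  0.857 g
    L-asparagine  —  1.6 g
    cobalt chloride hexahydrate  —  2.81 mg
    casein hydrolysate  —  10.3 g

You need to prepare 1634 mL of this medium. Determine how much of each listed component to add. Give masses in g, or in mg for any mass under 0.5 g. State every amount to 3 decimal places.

Ratio of target to recipe volume: 1634 / 1000 = 1.634.
potassium chloride: 0.857 g × (1634 mL / 1000 mL) = 1.400 g
L-asparagine: 1.6 g × (1634 mL / 1000 mL) = 2.614 g
cobalt chloride hexahydrate: 2.81 mg × (1634 mL / 1000 mL) = 4.592 mg
casein hydrolysate: 10.3 g × (1634 mL / 1000 mL) = 16.830 g

potassium chloride 1.400 g; L-asparagine 2.614 g; cobalt chloride hexahydrate 4.592 mg; casein hydrolysate 16.830 g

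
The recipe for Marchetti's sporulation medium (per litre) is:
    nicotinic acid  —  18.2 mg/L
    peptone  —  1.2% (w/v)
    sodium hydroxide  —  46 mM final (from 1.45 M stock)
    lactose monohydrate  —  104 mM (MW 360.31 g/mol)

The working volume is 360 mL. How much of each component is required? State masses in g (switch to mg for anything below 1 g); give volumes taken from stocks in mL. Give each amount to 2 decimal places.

nicotinic acid 6.55 mg; peptone 4.32 g; sodium hydroxide 11.42 mL; lactose monohydrate 13.49 g

Target volume = 360 mL = 0.36 L.
nicotinic acid: 18.2 mg/L × 0.36 L = 6.55 mg
peptone: 1.2 g per 100 mL × 360 mL ÷ 100 = 4.32 g
sodium hydroxide: C1V1 = C2V2 → 46 mM × 360 mL ÷ 1450 mM = 11.42 mL
lactose monohydrate: 104 mmol/L × 360.31 g/mol × 0.36 L ÷ 1000 = 13.49 g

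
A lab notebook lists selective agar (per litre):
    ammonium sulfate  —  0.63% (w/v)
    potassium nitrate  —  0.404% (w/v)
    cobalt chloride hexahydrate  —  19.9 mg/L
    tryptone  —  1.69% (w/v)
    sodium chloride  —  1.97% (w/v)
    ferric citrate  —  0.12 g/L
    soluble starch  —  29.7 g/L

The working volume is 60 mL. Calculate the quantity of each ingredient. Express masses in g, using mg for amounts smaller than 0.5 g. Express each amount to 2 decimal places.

ammonium sulfate 378.00 mg; potassium nitrate 242.40 mg; cobalt chloride hexahydrate 1.19 mg; tryptone 1.01 g; sodium chloride 1.18 g; ferric citrate 7.20 mg; soluble starch 1.78 g

Target volume = 60 mL = 0.06 L.
ammonium sulfate: 0.63% w/v = 6.3 g/L → 6.3 × 0.06 L = 0.378 g = 378.00 mg
potassium nitrate: 0.404 g per 100 mL × 60 mL ÷ 100 = 0.2424 g = 242.40 mg
cobalt chloride hexahydrate: 19.9 mg/L × 0.06 L = 1.19 mg
tryptone: 1.69 g per 100 mL × 60 mL ÷ 100 = 1.01 g
sodium chloride: 1.97% w/v = 19.7 g/L → 19.7 × 0.06 L = 1.18 g
ferric citrate: 0.12 g/L × 0.06 L = 0.0072 g = 7.20 mg
soluble starch: 29.7 g/L × 0.06 L = 1.78 g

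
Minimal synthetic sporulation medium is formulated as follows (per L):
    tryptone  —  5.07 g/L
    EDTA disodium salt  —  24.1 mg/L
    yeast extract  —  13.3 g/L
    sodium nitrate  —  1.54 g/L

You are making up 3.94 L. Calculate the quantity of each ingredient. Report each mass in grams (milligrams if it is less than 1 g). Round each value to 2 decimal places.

tryptone 19.98 g; EDTA disodium salt 94.95 mg; yeast extract 52.40 g; sodium nitrate 6.07 g

Scale factor relative to 1 L: 3.94.
tryptone: 5.07 g/L × 3.94 L = 19.98 g
EDTA disodium salt: 24.1 mg/L × 3.94 L = 94.95 mg
yeast extract: 13.3 g/L × 3.94 L = 52.40 g
sodium nitrate: 1.54 g/L × 3.94 L = 6.07 g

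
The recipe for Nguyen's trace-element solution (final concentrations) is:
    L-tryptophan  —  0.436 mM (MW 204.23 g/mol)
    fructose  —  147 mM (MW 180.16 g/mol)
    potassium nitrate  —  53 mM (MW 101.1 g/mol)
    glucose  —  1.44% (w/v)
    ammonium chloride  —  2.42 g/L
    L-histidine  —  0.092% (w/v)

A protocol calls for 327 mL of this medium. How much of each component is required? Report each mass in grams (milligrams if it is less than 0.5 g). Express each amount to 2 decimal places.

Target volume = 327 mL = 0.327 L.
L-tryptophan: 0.436 mmol/L × 204.23 mg/mmol × 0.327 L = 29.12 mg
fructose: 147 mmol/L × 180.16 g/mol × 0.327 L ÷ 1000 = 8.66 g
potassium nitrate: 53 mmol/L × 101.1 g/mol × 0.327 L ÷ 1000 = 1.75 g
glucose: 1.44 g per 100 mL × 327 mL ÷ 100 = 4.71 g
ammonium chloride: 2.42 g/L × 0.327 L = 0.79 g
L-histidine: 0.092 g per 100 mL × 327 mL ÷ 100 = 0.30084 g = 300.84 mg

L-tryptophan 29.12 mg; fructose 8.66 g; potassium nitrate 1.75 g; glucose 4.71 g; ammonium chloride 0.79 g; L-histidine 300.84 mg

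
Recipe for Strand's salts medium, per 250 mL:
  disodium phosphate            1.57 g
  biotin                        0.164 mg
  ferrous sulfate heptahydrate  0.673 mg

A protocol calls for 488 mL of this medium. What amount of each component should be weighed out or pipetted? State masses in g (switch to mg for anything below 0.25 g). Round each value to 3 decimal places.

disodium phosphate 3.065 g; biotin 0.320 mg; ferrous sulfate heptahydrate 1.314 mg

Ratio of target to recipe volume: 488 / 250 = 1.952.
disodium phosphate: 1.57 g × (488 mL / 250 mL) = 3.065 g
biotin: 0.164 mg × (488 mL / 250 mL) = 0.320 mg
ferrous sulfate heptahydrate: 0.673 mg × (488 mL / 250 mL) = 1.314 mg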